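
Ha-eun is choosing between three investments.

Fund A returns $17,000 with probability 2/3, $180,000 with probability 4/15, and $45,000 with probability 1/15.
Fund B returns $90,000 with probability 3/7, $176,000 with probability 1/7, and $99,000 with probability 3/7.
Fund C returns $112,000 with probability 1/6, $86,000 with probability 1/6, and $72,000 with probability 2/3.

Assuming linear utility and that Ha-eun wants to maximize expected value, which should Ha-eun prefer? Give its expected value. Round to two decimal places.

Fund A = 2/3 × 17000 + 4/15 × 180000 + 1/15 × 45000 = 11333.3333 + 48000 + 3000 = 62333.3333
Fund B = 3/7 × 90000 + 1/7 × 176000 + 3/7 × 99000 = 38571.4286 + 25142.8571 + 42428.5714 = 106142.8571
Fund C = 1/6 × 112000 + 1/6 × 86000 + 2/3 × 72000 = 18666.6667 + 14333.3333 + 48000 = 81000

Fund B ($106,142.86)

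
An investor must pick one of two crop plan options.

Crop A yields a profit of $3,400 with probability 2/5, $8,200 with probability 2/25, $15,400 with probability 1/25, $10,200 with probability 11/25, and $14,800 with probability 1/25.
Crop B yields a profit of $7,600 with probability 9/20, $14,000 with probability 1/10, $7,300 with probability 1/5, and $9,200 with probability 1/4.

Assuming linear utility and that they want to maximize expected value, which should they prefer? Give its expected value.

Crop A = 2/5 × 3400 + 2/25 × 8200 + 1/25 × 15400 + 11/25 × 10200 + 1/25 × 14800 = 1360 + 656 + 616 + 4488 + 592 = 7712
Crop B = 9/20 × 7600 + 1/10 × 14000 + 1/5 × 7300 + 1/4 × 9200 = 3420 + 1400 + 1460 + 2300 = 8580

Crop B ($8,580)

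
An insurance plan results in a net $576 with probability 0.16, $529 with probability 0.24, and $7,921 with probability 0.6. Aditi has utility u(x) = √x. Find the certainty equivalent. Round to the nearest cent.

$3,938.82

E[u] = 0.16·√576 + 0.24·√529 + 0.6·√7921 = 0.16·24 + 0.24·23 + 0.6·89 = 62.76
CE = (62.76)² = 3938.8176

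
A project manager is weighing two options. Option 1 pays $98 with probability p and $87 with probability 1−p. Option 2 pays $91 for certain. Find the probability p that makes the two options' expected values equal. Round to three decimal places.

p·98 + (1−p)·87 = 91
11p + 87 = 91
p = (91 − 87) / 11

p = 0.364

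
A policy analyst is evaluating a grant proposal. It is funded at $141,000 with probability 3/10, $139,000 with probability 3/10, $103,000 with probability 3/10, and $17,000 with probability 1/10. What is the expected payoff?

$116,600

EV = 3/10 × 141000 + 3/10 × 139000 + 3/10 × 103000 + 1/10 × 17000 = 42300 + 41700 + 30900 + 1700 = 116600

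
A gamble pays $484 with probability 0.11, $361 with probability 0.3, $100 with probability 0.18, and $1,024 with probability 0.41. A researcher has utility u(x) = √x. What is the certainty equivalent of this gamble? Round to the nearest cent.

E[u] = 0.11·√484 + 0.3·√361 + 0.18·√100 + 0.41·√1024 = 0.11·22 + 0.3·19 + 0.18·10 + 0.41·32 = 23.04
CE = (23.04)² = 530.8416

$530.84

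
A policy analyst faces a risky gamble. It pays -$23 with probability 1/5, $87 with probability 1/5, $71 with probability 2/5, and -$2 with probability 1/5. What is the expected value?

$40.80

EV = 1/5 × (-23) + 1/5 × 87 + 2/5 × 71 + 1/5 × (-2) = -4.6 + 17.4 + 28.4 − 0.4 = 40.8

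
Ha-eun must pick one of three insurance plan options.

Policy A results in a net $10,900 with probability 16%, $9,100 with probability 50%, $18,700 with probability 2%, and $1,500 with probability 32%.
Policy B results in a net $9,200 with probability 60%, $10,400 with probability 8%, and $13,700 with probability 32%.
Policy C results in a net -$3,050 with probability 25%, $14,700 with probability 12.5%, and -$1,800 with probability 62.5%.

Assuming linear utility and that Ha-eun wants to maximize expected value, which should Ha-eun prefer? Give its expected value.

Policy A = 0.16 × 10900 + 0.5 × 9100 + 0.02 × 18700 + 0.32 × 1500 = 1744 + 4550 + 374 + 480 = 7148
Policy B = 0.6 × 9200 + 0.08 × 10400 + 0.32 × 13700 = 5520 + 832 + 4384 = 10736
Policy C = 0.25 × (-3050) + 0.125 × 14700 + 0.625 × (-1800) = -762.5 + 1837.5 − 1125 = -50

Policy B ($10,736)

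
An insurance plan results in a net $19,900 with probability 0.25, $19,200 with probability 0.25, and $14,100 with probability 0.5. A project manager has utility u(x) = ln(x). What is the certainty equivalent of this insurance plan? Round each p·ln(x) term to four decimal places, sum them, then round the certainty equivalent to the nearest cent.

$16,602.36

E[u] = 0.25·ln(19900) + 0.25·ln(19200) + 0.5·ln(14100) = 2.4746 + 2.4657 + 4.7770 = 9.7173
CE = e^9.7173 ≈ 16602.36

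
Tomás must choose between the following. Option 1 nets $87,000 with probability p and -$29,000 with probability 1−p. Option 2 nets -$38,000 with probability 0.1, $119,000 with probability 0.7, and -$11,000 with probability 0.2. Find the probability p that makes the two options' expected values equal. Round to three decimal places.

EV(Option 2) = 0.1 × (-38000) + 0.7 × 119000 + 0.2 × (-11000) = -3800 + 83300 − 2200 = 77300
p·87000 + (1−p)·(-29000) = 77300
116000p − 29000 = 77300
p = (77300 + 29000) / 116000

p = 0.916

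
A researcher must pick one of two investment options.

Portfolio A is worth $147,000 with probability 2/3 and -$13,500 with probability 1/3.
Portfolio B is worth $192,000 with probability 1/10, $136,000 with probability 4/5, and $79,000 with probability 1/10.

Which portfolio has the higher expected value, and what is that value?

Portfolio B ($135,900)

Portfolio A = 2/3 × 147000 + 1/3 × (-13500) = 98000 − 4500 = 93500
Portfolio B = 1/10 × 192000 + 4/5 × 136000 + 1/10 × 79000 = 19200 + 108800 + 7900 = 135900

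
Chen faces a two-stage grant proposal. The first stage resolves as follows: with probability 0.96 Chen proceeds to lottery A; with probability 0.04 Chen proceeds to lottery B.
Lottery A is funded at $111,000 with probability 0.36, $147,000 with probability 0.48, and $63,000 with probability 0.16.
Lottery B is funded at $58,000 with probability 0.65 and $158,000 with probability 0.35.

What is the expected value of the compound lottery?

EV(A) = 0.36 × 111000 + 0.48 × 147000 + 0.16 × 63000 = 39960 + 70560 + 10080 = 120600
EV(B) = 0.65 × 58000 + 0.35 × 158000 = 37700 + 55300 = 93000
Overall = 0.96 × 120600 + 0.04 × 93000 = 115776 + 3720 = 119496

$119,496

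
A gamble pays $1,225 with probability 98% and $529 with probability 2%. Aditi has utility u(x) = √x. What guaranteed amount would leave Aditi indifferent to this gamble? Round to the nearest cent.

E[u] = 0.98·√1225 + 0.02·√529 = 0.98·35 + 0.02·23 = 34.76
CE = (34.76)² = 1208.2576

$1,208.26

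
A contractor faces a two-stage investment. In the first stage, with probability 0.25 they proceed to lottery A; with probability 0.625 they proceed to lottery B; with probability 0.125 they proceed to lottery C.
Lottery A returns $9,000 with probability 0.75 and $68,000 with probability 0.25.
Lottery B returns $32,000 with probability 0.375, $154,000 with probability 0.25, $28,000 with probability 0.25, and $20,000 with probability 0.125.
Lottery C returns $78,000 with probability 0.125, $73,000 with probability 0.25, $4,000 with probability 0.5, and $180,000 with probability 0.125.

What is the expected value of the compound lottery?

$50,000

EV(A) = 0.75 × 9000 + 0.25 × 68000 = 6750 + 17000 = 23750
EV(B) = 0.375 × 32000 + 0.25 × 154000 + 0.25 × 28000 + 0.125 × 20000 = 12000 + 38500 + 7000 + 2500 = 60000
EV(C) = 0.125 × 78000 + 0.25 × 73000 + 0.5 × 4000 + 0.125 × 180000 = 9750 + 18250 + 2000 + 22500 = 52500
Overall = 0.25 × 23750 + 0.625 × 60000 + 0.125 × 52500 = 5937.5 + 37500 + 6562.5 = 50000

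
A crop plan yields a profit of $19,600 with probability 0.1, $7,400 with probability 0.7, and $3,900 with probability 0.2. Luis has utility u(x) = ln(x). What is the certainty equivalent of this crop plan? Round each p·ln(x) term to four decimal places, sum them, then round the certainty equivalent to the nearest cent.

E[u] = 0.1·ln(19600) + 0.7·ln(7400) + 0.2·ln(3900) = 0.9883 + 6.2365 + 1.6537 = 8.8785
CE = e^8.8785 ≈ 7176.02

$7,176.02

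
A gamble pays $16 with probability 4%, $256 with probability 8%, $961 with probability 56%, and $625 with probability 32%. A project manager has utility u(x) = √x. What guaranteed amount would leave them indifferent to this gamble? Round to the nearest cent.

$718.24

E[u] = 0.04·√16 + 0.08·√256 + 0.56·√961 + 0.32·√625 = 0.04·4 + 0.08·16 + 0.56·31 + 0.32·25 = 26.8
CE = (26.8)² = 718.24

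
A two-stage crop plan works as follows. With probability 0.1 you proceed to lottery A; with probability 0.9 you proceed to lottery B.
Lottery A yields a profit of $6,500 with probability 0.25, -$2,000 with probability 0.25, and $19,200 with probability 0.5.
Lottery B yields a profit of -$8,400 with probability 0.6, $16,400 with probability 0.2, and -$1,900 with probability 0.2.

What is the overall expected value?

EV(A) = 0.25 × 6500 + 0.25 × (-2000) + 0.5 × 19200 = 1625 − 500 + 9600 = 10725
EV(B) = 0.6 × (-8400) + 0.2 × 16400 + 0.2 × (-1900) = -5040 + 3280 − 380 = -2140
Overall = 0.1 × 10725 + 0.9 × (-2140) = 1072.5 − 1926 = -853.5

-$853.50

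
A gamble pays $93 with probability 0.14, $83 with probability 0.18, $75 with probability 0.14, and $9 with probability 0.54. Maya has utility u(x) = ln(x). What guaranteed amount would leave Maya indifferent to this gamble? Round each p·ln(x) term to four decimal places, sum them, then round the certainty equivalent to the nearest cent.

E[u] = 0.14·ln(93) + 0.18·ln(83) + 0.14·ln(75) + 0.54·ln(9) = 0.6346 + 0.7954 + 0.6044 + 1.1865 = 3.2209
CE = e^3.2209 ≈ 25.05

$25.05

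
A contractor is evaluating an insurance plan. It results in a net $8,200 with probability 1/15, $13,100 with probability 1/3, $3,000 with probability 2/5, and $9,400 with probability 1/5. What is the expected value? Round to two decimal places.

$7,993.33

EV = 1/15 × 8200 + 1/3 × 13100 + 2/5 × 3000 + 1/5 × 9400 = 546.6667 + 4366.6667 + 1200 + 1880 = 7993.3333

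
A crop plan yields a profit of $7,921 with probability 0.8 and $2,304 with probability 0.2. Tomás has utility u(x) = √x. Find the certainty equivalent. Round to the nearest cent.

$6,528.64

E[u] = 0.8·√7921 + 0.2·√2304 = 0.8·89 + 0.2·48 = 80.8
CE = (80.8)² = 6528.64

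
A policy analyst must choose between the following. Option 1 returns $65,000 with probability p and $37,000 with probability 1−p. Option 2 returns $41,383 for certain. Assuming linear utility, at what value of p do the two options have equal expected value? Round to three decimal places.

p = 0.157

p·65000 + (1−p)·37000 = 41383
28000p + 37000 = 41383
p = (41383 − 37000) / 28000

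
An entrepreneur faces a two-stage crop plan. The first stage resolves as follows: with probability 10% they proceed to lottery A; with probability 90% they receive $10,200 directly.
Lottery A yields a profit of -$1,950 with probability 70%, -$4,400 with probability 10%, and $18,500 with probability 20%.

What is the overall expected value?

$9,369.50

EV(A) = 0.7 × (-1950) + 0.1 × (-4400) + 0.2 × 18500 = -1365 − 440 + 3700 = 1895
Branch B: 10200 (certain)
Overall = 0.1 × 1895 + 0.9 × 10200 = 189.5 + 9180 = 9369.5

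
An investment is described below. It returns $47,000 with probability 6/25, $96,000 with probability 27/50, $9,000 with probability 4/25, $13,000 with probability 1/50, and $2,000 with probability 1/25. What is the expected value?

EV = 6/25 × 47000 + 27/50 × 96000 + 4/25 × 9000 + 1/50 × 13000 + 1/25 × 2000 = 11280 + 51840 + 1440 + 260 + 80 = 64900

$64,900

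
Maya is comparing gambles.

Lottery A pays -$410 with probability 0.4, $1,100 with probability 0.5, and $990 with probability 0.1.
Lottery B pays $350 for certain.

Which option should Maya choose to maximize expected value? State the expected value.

Lottery A ($485)

Lottery A = 0.4 × (-410) + 0.5 × 1100 + 0.1 × 990 = -164 + 550 + 99 = 485
Lottery B: 350 (certain)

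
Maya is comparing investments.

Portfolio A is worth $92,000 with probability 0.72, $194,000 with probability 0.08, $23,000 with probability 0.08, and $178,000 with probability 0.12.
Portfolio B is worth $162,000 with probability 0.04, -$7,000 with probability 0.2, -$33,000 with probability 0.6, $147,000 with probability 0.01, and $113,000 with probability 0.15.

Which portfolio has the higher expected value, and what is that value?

Portfolio A = 0.72 × 92000 + 0.08 × 194000 + 0.08 × 23000 + 0.12 × 178000 = 66240 + 15520 + 1840 + 21360 = 104960
Portfolio B = 0.04 × 162000 + 0.2 × (-7000) + 0.6 × (-33000) + 0.01 × 147000 + 0.15 × 113000 = 6480 − 1400 − 19800 + 1470 + 16950 = 3700

Portfolio A ($104,960)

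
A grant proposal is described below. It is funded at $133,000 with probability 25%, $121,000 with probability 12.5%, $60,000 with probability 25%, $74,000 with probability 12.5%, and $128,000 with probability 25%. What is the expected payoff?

$104,625

EV = 0.25 × 133000 + 0.125 × 121000 + 0.25 × 60000 + 0.125 × 74000 + 0.25 × 128000 = 33250 + 15125 + 15000 + 9250 + 32000 = 104625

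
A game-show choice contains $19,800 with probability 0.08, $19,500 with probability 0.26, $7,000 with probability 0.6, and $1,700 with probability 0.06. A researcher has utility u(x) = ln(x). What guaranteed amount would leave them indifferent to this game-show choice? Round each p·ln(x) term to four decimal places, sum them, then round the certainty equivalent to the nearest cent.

$9,120.68

E[u] = 0.08·ln(19800) + 0.26·ln(19500) + 0.6·ln(7000) + 0.06·ln(1700) = 0.7915 + 2.5683 + 5.3122 + 0.4463 = 9.1183
CE = e^9.1183 ≈ 9120.68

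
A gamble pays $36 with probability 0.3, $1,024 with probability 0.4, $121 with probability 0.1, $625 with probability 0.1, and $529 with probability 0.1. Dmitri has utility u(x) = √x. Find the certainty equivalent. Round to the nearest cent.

E[u] = 0.3·√36 + 0.4·√1024 + 0.1·√121 + 0.1·√625 + 0.1·√529 = 0.3·6 + 0.4·32 + 0.1·11 + 0.1·25 + 0.1·23 = 20.5
CE = (20.5)² = 420.25

$420.25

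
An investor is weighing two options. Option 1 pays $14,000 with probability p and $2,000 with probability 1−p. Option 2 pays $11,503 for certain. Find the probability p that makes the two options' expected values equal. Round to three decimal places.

p·14000 + (1−p)·2000 = 11503
12000p + 2000 = 11503
p = (11503 − 2000) / 12000

p = 0.792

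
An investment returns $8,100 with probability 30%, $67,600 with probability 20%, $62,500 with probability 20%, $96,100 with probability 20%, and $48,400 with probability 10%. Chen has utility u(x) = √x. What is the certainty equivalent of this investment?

$45,369

E[u] = 0.3·√8100 + 0.2·√67600 + 0.2·√62500 + 0.2·√96100 + 0.1·√48400 = 0.3·90 + 0.2·260 + 0.2·250 + 0.2·310 + 0.1·220 = 213
CE = (213)² = 45369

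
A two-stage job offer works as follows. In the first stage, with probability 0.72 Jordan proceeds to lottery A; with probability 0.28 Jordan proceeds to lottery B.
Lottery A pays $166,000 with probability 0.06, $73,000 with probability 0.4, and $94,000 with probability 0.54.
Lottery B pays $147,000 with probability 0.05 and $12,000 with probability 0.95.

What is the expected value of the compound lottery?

$69,992.40

EV(A) = 0.06 × 166000 + 0.4 × 73000 + 0.54 × 94000 = 9960 + 29200 + 50760 = 89920
EV(B) = 0.05 × 147000 + 0.95 × 12000 = 7350 + 11400 = 18750
Overall = 0.72 × 89920 + 0.28 × 18750 = 64742.4 + 5250 = 69992.4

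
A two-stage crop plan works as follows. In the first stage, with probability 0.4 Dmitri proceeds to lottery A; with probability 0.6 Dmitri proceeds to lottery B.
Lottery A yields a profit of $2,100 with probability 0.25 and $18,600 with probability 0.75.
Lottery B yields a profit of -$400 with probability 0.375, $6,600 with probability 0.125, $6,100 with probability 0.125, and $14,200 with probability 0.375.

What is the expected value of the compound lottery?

EV(A) = 0.25 × 2100 + 0.75 × 18600 = 525 + 13950 = 14475
EV(B) = 0.375 × (-400) + 0.125 × 6600 + 0.125 × 6100 + 0.375 × 14200 = -150 + 825 + 762.5 + 5325 = 6762.5
Overall = 0.4 × 14475 + 0.6 × 6762.5 = 5790 + 4057.5 = 9847.5

$9,847.50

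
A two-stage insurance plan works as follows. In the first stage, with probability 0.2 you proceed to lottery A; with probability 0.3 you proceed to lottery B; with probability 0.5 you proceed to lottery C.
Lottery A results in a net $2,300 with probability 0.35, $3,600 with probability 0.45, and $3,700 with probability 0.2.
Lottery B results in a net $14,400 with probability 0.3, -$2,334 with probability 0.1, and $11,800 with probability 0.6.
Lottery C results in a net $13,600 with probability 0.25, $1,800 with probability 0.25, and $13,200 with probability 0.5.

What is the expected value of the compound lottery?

EV(A) = 0.35 × 2300 + 0.45 × 3600 + 0.2 × 3700 = 805 + 1620 + 740 = 3165
EV(B) = 0.3 × 14400 + 0.1 × (-2334) + 0.6 × 11800 = 4320 − 233.4 + 7080 = 11166.6
EV(C) = 0.25 × 13600 + 0.25 × 1800 + 0.5 × 13200 = 3400 + 450 + 6600 = 10450
Overall = 0.2 × 3165 + 0.3 × 11166.6 + 0.5 × 10450 = 633 + 3349.98 + 5225 = 9207.98

$9,207.98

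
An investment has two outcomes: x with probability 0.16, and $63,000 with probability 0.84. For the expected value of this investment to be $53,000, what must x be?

x = $500

0.16·x + 0.84·63000 = 53000
0.16·x = 53000 − 52920 = 80
x = 80 / 0.16 = 500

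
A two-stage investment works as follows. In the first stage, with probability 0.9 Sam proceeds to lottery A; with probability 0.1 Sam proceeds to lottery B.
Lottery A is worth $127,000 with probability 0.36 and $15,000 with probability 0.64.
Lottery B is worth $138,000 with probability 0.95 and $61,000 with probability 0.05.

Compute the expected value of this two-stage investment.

EV(A) = 0.36 × 127000 + 0.64 × 15000 = 45720 + 9600 = 55320
EV(B) = 0.95 × 138000 + 0.05 × 61000 = 131100 + 3050 = 134150
Overall = 0.9 × 55320 + 0.1 × 134150 = 49788 + 13415 = 63203

$63,203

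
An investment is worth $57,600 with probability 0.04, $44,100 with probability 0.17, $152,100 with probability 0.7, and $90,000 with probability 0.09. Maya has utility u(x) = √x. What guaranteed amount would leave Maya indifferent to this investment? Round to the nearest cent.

$119,232.09

E[u] = 0.04·√57600 + 0.17·√44100 + 0.7·√152100 + 0.09·√90000 = 0.04·240 + 0.17·210 + 0.7·390 + 0.09·300 = 345.3
CE = (345.3)² = 119232.09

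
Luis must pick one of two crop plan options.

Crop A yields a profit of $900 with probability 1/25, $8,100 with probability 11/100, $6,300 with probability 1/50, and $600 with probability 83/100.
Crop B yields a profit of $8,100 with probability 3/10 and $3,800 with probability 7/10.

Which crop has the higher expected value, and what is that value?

Crop B ($5,090)

Crop A = 1/25 × 900 + 11/100 × 8100 + 1/50 × 6300 + 83/100 × 600 = 36 + 891 + 126 + 498 = 1551
Crop B = 3/10 × 8100 + 7/10 × 3800 = 2430 + 2660 = 5090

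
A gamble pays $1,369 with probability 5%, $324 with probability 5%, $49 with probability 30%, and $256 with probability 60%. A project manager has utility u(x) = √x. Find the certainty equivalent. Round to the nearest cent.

$208.80

E[u] = 0.05·√1369 + 0.05·√324 + 0.3·√49 + 0.6·√256 = 0.05·37 + 0.05·18 + 0.3·7 + 0.6·16 = 14.45
CE = (14.45)² = 208.8025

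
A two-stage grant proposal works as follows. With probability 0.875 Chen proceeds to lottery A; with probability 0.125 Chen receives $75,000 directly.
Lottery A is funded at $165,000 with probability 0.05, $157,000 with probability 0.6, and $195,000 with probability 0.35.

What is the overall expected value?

EV(A) = 0.05 × 165000 + 0.6 × 157000 + 0.35 × 195000 = 8250 + 94200 + 68250 = 170700
Branch B: 75000 (certain)
Overall = 0.875 × 170700 + 0.125 × 75000 = 149362.5 + 9375 = 158737.5

$158,737.50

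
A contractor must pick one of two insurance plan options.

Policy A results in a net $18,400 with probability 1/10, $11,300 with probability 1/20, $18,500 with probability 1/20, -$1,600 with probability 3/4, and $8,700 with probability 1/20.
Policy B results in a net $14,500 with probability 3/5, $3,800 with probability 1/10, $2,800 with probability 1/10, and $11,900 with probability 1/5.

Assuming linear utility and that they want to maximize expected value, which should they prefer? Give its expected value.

Policy A = 1/10 × 18400 + 1/20 × 11300 + 1/20 × 18500 + 3/4 × (-1600) + 1/20 × 8700 = 1840 + 565 + 925 − 1200 + 435 = 2565
Policy B = 3/5 × 14500 + 1/10 × 3800 + 1/10 × 2800 + 1/5 × 11900 = 8700 + 380 + 280 + 2380 = 11740

Policy B ($11,740)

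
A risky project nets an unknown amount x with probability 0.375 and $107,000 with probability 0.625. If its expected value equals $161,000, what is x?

0.375·x + 0.625·107000 = 161000
0.375·x = 161000 − 66875 = 94125
x = 94125 / 0.375 = 251000

x = $251,000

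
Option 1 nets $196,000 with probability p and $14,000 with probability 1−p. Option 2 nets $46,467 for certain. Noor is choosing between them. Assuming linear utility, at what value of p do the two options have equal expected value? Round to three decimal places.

p·196000 + (1−p)·14000 = 46467
182000p + 14000 = 46467
p = (46467 − 14000) / 182000

p = 0.178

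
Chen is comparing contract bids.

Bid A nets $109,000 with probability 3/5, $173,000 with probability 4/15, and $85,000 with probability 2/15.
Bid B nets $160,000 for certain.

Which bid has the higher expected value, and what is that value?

Bid B ($160,000)

Bid A = 3/5 × 109000 + 4/15 × 173000 + 2/15 × 85000 = 65400 + 46133.3333 + 11333.3333 = 122866.6667
Bid B: 160000 (certain)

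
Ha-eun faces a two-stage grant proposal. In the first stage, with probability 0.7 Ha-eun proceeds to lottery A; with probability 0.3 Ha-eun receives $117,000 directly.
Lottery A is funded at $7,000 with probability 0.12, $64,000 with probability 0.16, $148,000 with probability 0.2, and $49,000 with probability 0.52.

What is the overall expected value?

$81,412

EV(A) = 0.12 × 7000 + 0.16 × 64000 + 0.2 × 148000 + 0.52 × 49000 = 840 + 10240 + 29600 + 25480 = 66160
Branch B: 117000 (certain)
Overall = 0.7 × 66160 + 0.3 × 117000 = 46312 + 35100 = 81412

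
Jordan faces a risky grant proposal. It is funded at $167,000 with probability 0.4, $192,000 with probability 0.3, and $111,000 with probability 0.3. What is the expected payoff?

$157,700

EV = 0.4 × 167000 + 0.3 × 192000 + 0.3 × 111000 = 66800 + 57600 + 33300 = 157700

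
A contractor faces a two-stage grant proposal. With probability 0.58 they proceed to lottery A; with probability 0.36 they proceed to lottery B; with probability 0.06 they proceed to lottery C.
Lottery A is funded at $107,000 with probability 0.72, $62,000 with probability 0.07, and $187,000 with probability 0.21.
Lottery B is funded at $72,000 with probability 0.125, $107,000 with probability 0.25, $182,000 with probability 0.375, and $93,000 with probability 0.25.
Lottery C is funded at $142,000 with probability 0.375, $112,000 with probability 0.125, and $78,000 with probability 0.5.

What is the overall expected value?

$122,162

EV(A) = 0.72 × 107000 + 0.07 × 62000 + 0.21 × 187000 = 77040 + 4340 + 39270 = 120650
EV(B) = 0.125 × 72000 + 0.25 × 107000 + 0.375 × 182000 + 0.25 × 93000 = 9000 + 26750 + 68250 + 23250 = 127250
EV(C) = 0.375 × 142000 + 0.125 × 112000 + 0.5 × 78000 = 53250 + 14000 + 39000 = 106250
Overall = 0.58 × 120650 + 0.36 × 127250 + 0.06 × 106250 = 69977 + 45810 + 6375 = 122162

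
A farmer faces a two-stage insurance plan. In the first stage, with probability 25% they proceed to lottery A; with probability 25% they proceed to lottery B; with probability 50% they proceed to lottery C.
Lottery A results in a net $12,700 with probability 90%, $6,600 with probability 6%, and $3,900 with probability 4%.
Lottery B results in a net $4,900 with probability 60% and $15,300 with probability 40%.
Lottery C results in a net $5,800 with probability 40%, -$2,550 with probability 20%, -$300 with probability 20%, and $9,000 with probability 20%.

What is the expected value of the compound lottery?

EV(A) = 0.9 × 12700 + 0.06 × 6600 + 0.04 × 3900 = 11430 + 396 + 156 = 11982
EV(B) = 0.6 × 4900 + 0.4 × 15300 = 2940 + 6120 = 9060
EV(C) = 0.4 × 5800 + 0.2 × (-2550) + 0.2 × (-300) + 0.2 × 9000 = 2320 − 510 − 60 + 1800 = 3550
Overall = 0.25 × 11982 + 0.25 × 9060 + 0.5 × 3550 = 2995.5 + 2265 + 1775 = 7035.5

$7,035.50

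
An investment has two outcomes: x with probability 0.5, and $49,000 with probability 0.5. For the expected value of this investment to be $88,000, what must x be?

x = $127,000

0.5·x + 0.5·49000 = 88000
0.5·x = 88000 − 24500 = 63500
x = 63500 / 0.5 = 127000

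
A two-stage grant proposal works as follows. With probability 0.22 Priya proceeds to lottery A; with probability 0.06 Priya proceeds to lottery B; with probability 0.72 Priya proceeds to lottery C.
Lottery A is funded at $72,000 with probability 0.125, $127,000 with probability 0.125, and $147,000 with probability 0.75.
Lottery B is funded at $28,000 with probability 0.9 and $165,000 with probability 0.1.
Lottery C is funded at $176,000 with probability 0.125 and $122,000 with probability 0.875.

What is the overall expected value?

EV(A) = 0.125 × 72000 + 0.125 × 127000 + 0.75 × 147000 = 9000 + 15875 + 110250 = 135125
EV(B) = 0.9 × 28000 + 0.1 × 165000 = 25200 + 16500 = 41700
EV(C) = 0.125 × 176000 + 0.875 × 122000 = 22000 + 106750 = 128750
Overall = 0.22 × 135125 + 0.06 × 41700 + 0.72 × 128750 = 29727.5 + 2502 + 92700 = 124929.5

$124,929.50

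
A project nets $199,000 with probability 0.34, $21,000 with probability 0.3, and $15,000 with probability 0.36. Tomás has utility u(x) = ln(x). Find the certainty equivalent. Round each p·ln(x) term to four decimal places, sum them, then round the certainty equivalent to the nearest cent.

$39,966.62

E[u] = 0.34·ln(199000) + 0.3·ln(21000) + 0.36·ln(15000) = 4.1484 + 2.9857 + 3.4617 = 10.5958
CE = e^10.5958 ≈ 39966.62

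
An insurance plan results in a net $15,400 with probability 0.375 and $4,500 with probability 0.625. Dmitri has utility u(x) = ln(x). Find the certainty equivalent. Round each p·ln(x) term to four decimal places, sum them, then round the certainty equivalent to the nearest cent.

E[u] = 0.375·ln(15400) + 0.625·ln(4500) = 3.6158 + 5.2574 = 8.8732
CE = e^8.8732 ≈ 7138.09

$7,138.09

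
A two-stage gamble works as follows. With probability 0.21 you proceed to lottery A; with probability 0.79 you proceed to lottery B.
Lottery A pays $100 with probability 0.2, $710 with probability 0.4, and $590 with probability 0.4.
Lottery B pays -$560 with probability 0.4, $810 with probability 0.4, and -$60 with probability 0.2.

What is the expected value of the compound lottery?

EV(A) = 0.2 × 100 + 0.4 × 710 + 0.4 × 590 = 20 + 284 + 236 = 540
EV(B) = 0.4 × (-560) + 0.4 × 810 + 0.2 × (-60) = -224 + 324 − 12 = 88
Overall = 0.21 × 540 + 0.79 × 88 = 113.4 + 69.52 = 182.92

$182.92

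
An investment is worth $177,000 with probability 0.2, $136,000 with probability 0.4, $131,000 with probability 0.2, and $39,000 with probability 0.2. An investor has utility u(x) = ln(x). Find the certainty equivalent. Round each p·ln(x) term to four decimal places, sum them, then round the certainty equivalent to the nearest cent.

E[u] = 0.2·ln(177000) + 0.4·ln(136000) + 0.2·ln(131000) + 0.2·ln(39000) = 2.4168 + 4.7282 + 2.3566 + 2.1143 = 11.6159
CE = e^11.6159 ≈ 110846.32

$110,846.32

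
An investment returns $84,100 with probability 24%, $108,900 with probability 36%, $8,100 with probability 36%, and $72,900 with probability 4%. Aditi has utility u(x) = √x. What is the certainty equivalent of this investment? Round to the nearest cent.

$53,638.56

E[u] = 0.24·√84100 + 0.36·√108900 + 0.36·√8100 + 0.04·√72900 = 0.24·290 + 0.36·330 + 0.36·90 + 0.04·270 = 231.6
CE = (231.6)² = 53638.56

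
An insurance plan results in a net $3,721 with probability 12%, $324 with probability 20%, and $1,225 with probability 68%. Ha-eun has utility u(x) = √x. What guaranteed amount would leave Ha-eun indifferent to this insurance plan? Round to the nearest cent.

$1,205.48

E[u] = 0.12·√3721 + 0.2·√324 + 0.68·√1225 = 0.12·61 + 0.2·18 + 0.68·35 = 34.72
CE = (34.72)² = 1205.4784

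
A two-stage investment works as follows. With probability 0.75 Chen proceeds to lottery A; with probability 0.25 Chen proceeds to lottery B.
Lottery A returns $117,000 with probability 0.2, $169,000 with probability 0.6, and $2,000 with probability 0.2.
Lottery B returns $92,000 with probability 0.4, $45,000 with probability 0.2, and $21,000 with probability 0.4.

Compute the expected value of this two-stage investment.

$107,450

EV(A) = 0.2 × 117000 + 0.6 × 169000 + 0.2 × 2000 = 23400 + 101400 + 400 = 125200
EV(B) = 0.4 × 92000 + 0.2 × 45000 + 0.4 × 21000 = 36800 + 9000 + 8400 = 54200
Overall = 0.75 × 125200 + 0.25 × 54200 = 93900 + 13550 = 107450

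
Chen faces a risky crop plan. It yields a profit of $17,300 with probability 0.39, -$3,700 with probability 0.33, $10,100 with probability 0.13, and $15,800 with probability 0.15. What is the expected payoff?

EV = 0.39 × 17300 + 0.33 × (-3700) + 0.13 × 10100 + 0.15 × 15800 = 6747 − 1221 + 1313 + 2370 = 9209

$9,209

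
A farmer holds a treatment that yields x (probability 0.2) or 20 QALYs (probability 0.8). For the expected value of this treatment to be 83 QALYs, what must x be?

0.2·x + 0.8·20 = 83
0.2·x = 83 − 16 = 67
x = 67 / 0.2 = 335

x = 335 QALYs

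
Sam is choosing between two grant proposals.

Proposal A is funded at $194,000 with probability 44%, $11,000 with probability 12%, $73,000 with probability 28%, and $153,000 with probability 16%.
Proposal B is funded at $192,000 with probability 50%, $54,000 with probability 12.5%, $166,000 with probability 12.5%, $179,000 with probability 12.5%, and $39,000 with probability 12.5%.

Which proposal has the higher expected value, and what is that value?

Proposal A = 0.44 × 194000 + 0.12 × 11000 + 0.28 × 73000 + 0.16 × 153000 = 85360 + 1320 + 20440 + 24480 = 131600
Proposal B = 0.5 × 192000 + 0.125 × 54000 + 0.125 × 166000 + 0.125 × 179000 + 0.125 × 39000 = 96000 + 6750 + 20750 + 22375 + 4875 = 150750

Proposal B ($150,750)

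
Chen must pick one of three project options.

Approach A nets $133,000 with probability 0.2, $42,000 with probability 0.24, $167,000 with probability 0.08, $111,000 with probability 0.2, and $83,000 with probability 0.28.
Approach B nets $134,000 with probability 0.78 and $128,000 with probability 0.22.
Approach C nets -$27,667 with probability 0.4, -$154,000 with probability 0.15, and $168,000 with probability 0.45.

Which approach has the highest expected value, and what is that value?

Approach A = 0.2 × 133000 + 0.24 × 42000 + 0.08 × 167000 + 0.2 × 111000 + 0.28 × 83000 = 26600 + 10080 + 13360 + 22200 + 23240 = 95480
Approach B = 0.78 × 134000 + 0.22 × 128000 = 104520 + 28160 = 132680
Approach C = 0.4 × (-27667) + 0.15 × (-154000) + 0.45 × 168000 = -11066.8 − 23100 + 75600 = 41433.2

Approach B ($132,680)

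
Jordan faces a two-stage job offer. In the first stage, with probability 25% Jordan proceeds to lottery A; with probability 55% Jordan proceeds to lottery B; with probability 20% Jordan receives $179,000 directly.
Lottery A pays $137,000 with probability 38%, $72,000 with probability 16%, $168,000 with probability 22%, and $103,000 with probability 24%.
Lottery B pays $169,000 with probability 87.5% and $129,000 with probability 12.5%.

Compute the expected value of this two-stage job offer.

$157,315

EV(A) = 0.38 × 137000 + 0.16 × 72000 + 0.22 × 168000 + 0.24 × 103000 = 52060 + 11520 + 36960 + 24720 = 125260
EV(B) = 0.875 × 169000 + 0.125 × 129000 = 147875 + 16125 = 164000
Branch C: 179000 (certain)
Overall = 0.25 × 125260 + 0.55 × 164000 + 0.2 × 179000 = 31315 + 90200 + 35800 = 157315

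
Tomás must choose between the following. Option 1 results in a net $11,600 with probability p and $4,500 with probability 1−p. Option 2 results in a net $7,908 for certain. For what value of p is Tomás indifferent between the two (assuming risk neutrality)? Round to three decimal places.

p = 0.480

p·11600 + (1−p)·4500 = 7908
7100p + 4500 = 7908
p = (7908 − 4500) / 7100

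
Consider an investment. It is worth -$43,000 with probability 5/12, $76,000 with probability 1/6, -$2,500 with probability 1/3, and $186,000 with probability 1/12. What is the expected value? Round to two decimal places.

EV = 5/12 × (-43000) + 1/6 × 76000 + 1/3 × (-2500) + 1/12 × 186000 = -17916.6667 + 12666.6667 − 833.3333 + 15500 = 9416.6667

$9,416.67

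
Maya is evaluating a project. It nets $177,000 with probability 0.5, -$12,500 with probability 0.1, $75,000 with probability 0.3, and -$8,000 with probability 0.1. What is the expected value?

EV = 0.5 × 177000 + 0.1 × (-12500) + 0.3 × 75000 + 0.1 × (-8000) = 88500 − 1250 + 22500 − 800 = 108950

$108,950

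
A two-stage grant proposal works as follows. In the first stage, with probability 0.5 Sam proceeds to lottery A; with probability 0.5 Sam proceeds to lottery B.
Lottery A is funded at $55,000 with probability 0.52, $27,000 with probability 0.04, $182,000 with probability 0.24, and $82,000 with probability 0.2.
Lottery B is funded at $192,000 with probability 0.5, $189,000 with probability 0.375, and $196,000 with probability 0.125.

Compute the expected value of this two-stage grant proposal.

EV(A) = 0.52 × 55000 + 0.04 × 27000 + 0.24 × 182000 + 0.2 × 82000 = 28600 + 1080 + 43680 + 16400 = 89760
EV(B) = 0.5 × 192000 + 0.375 × 189000 + 0.125 × 196000 = 96000 + 70875 + 24500 = 191375
Overall = 0.5 × 89760 + 0.5 × 191375 = 44880 + 95687.5 = 140567.5

$140,567.50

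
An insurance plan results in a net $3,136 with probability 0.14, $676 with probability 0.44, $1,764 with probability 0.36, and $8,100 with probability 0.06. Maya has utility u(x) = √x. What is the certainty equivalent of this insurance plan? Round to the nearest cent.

$1,584.04

E[u] = 0.14·√3136 + 0.44·√676 + 0.36·√1764 + 0.06·√8100 = 0.14·56 + 0.44·26 + 0.36·42 + 0.06·90 = 39.8
CE = (39.8)² = 1584.04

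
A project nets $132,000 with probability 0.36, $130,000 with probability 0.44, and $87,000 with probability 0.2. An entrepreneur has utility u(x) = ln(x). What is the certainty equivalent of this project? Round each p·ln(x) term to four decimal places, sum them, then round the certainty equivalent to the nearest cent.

E[u] = 0.36·ln(132000) + 0.44·ln(130000) + 0.2·ln(87000) = 4.2446 + 5.1811 + 2.2747 = 11.7004
CE = e^11.7004 ≈ 120619.95

$120,619.95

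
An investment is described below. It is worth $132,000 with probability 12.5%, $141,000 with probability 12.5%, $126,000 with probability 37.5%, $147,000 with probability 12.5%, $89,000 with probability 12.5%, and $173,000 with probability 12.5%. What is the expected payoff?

$132,500

EV = 0.125 × 132000 + 0.125 × 141000 + 0.375 × 126000 + 0.125 × 147000 + 0.125 × 89000 + 0.125 × 173000 = 16500 + 17625 + 47250 + 18375 + 11125 + 21625 = 132500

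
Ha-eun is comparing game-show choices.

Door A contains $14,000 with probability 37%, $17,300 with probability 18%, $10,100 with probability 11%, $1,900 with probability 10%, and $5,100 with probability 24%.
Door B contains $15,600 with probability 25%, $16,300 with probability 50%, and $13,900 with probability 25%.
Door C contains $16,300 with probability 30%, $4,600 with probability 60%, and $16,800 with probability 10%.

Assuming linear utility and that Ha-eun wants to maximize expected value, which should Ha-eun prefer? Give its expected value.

Door A = 0.37 × 14000 + 0.18 × 17300 + 0.11 × 10100 + 0.1 × 1900 + 0.24 × 5100 = 5180 + 3114 + 1111 + 190 + 1224 = 10819
Door B = 0.25 × 15600 + 0.5 × 16300 + 0.25 × 13900 = 3900 + 8150 + 3475 = 15525
Door C = 0.3 × 16300 + 0.6 × 4600 + 0.1 × 16800 = 4890 + 2760 + 1680 = 9330

Door B ($15,525)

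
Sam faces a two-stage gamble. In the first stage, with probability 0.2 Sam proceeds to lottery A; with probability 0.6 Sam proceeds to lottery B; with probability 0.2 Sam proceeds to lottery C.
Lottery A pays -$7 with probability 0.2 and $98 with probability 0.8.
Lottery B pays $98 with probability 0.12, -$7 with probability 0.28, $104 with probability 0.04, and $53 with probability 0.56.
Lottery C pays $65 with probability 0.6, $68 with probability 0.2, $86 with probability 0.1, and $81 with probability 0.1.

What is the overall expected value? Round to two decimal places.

EV(A) = 0.2 × (-7) + 0.8 × 98 = -1.4 + 78.4 = 77
EV(B) = 0.12 × 98 + 0.28 × (-7) + 0.04 × 104 + 0.56 × 53 = 11.76 − 1.96 + 4.16 + 29.68 = 43.64
EV(C) = 0.6 × 65 + 0.2 × 68 + 0.1 × 86 + 0.1 × 81 = 39 + 13.6 + 8.6 + 8.1 = 69.3
Overall = 0.2 × 77 + 0.6 × 43.64 + 0.2 × 69.3 = 15.4 + 26.184 + 13.86 = 55.444

$55.44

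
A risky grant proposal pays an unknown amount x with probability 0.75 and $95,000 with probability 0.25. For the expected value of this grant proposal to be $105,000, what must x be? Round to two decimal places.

x = $108,333.33

0.75·x + 0.25·95000 = 105000
0.75·x = 105000 − 23750 = 81250
x = 81250 / 0.75 = 108333.3333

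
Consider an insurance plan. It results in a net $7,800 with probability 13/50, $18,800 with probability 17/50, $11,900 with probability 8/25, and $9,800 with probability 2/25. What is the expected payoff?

EV = 13/50 × 7800 + 17/50 × 18800 + 8/25 × 11900 + 2/25 × 9800 = 2028 + 6392 + 3808 + 784 = 13012

$13,012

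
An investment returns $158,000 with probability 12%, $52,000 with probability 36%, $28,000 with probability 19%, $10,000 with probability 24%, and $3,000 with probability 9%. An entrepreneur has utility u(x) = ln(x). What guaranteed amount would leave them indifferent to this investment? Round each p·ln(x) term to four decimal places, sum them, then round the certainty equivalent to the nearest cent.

$27,509.87

E[u] = 0.12·ln(158000) + 0.36·ln(52000) + 0.19·ln(28000) + 0.24·ln(10000) + 0.09·ln(3000) = 1.4364 + 3.9092 + 1.9456 + 2.2105 + 0.7206 = 10.2223
CE = e^10.2223 ≈ 27509.87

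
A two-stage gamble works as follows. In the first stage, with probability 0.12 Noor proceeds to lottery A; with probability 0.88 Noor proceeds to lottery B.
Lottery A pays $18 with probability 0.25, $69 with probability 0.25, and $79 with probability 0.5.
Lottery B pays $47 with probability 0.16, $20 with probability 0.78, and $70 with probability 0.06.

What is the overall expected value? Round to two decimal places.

EV(A) = 0.25 × 18 + 0.25 × 69 + 0.5 × 79 = 4.5 + 17.25 + 39.5 = 61.25
EV(B) = 0.16 × 47 + 0.78 × 20 + 0.06 × 70 = 7.52 + 15.6 + 4.2 = 27.32
Overall = 0.12 × 61.25 + 0.88 × 27.32 = 7.35 + 24.0416 = 31.3916

$31.39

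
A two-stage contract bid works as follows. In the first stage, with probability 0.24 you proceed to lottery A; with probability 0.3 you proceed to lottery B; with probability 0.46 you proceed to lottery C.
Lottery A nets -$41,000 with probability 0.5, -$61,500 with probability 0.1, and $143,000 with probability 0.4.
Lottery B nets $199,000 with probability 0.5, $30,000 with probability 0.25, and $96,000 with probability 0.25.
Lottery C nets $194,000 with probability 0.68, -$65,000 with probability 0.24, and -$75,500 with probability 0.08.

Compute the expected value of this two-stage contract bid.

EV(A) = 0.5 × (-41000) + 0.1 × (-61500) + 0.4 × 143000 = -20500 − 6150 + 57200 = 30550
EV(B) = 0.5 × 199000 + 0.25 × 30000 + 0.25 × 96000 = 99500 + 7500 + 24000 = 131000
EV(C) = 0.68 × 194000 + 0.24 × (-65000) + 0.08 × (-75500) = 131920 − 15600 − 6040 = 110280
Overall = 0.24 × 30550 + 0.3 × 131000 + 0.46 × 110280 = 7332 + 39300 + 50728.8 = 97360.8

$97,360.80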